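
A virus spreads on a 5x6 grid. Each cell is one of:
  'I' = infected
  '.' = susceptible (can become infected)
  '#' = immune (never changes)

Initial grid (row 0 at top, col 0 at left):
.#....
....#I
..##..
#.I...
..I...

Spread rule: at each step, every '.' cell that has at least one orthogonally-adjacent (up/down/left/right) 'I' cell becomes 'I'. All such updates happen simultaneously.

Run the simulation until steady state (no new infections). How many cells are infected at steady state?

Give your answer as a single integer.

Step 0 (initial): 3 infected
Step 1: +6 new -> 9 infected
Step 2: +7 new -> 16 infected
Step 3: +4 new -> 20 infected
Step 4: +4 new -> 24 infected
Step 5: +1 new -> 25 infected
Step 6: +0 new -> 25 infected

Answer: 25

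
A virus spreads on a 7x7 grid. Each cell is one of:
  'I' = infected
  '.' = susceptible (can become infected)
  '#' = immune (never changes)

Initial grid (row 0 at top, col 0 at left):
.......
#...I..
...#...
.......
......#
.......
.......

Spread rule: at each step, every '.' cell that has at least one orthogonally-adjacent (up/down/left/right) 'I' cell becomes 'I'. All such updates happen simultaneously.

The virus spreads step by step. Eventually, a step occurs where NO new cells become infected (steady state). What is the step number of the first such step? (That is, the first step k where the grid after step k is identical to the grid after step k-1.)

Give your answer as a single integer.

Answer: 10

Derivation:
Step 0 (initial): 1 infected
Step 1: +4 new -> 5 infected
Step 2: +6 new -> 11 infected
Step 3: +8 new -> 19 infected
Step 4: +7 new -> 26 infected
Step 5: +7 new -> 33 infected
Step 6: +6 new -> 39 infected
Step 7: +4 new -> 43 infected
Step 8: +2 new -> 45 infected
Step 9: +1 new -> 46 infected
Step 10: +0 new -> 46 infected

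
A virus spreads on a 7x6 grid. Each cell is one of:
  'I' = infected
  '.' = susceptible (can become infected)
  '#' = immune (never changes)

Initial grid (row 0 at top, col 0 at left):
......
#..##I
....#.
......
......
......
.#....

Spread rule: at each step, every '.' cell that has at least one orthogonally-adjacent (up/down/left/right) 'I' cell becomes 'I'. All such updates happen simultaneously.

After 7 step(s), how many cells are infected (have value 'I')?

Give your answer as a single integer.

Answer: 31

Derivation:
Step 0 (initial): 1 infected
Step 1: +2 new -> 3 infected
Step 2: +2 new -> 5 infected
Step 3: +3 new -> 8 infected
Step 4: +4 new -> 12 infected
Step 5: +7 new -> 19 infected
Step 6: +7 new -> 26 infected
Step 7: +5 new -> 31 infected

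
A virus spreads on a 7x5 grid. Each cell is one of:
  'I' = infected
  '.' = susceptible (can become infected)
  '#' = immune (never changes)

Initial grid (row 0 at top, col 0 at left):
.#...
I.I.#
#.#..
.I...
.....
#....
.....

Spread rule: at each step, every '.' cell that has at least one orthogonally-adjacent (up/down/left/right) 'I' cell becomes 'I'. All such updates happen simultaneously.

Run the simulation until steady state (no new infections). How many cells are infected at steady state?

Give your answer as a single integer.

Step 0 (initial): 3 infected
Step 1: +8 new -> 11 infected
Step 2: +6 new -> 17 infected
Step 3: +6 new -> 23 infected
Step 4: +4 new -> 27 infected
Step 5: +2 new -> 29 infected
Step 6: +1 new -> 30 infected
Step 7: +0 new -> 30 infected

Answer: 30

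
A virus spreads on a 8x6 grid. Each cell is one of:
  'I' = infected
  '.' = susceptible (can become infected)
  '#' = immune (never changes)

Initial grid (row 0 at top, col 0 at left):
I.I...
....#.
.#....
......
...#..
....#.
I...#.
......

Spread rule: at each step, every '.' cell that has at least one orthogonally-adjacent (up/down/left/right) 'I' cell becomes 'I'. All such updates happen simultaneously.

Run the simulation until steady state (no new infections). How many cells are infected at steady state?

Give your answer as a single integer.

Answer: 43

Derivation:
Step 0 (initial): 3 infected
Step 1: +7 new -> 10 infected
Step 2: +9 new -> 19 infected
Step 3: +8 new -> 27 infected
Step 4: +7 new -> 34 infected
Step 5: +3 new -> 37 infected
Step 6: +3 new -> 40 infected
Step 7: +2 new -> 42 infected
Step 8: +1 new -> 43 infected
Step 9: +0 new -> 43 infected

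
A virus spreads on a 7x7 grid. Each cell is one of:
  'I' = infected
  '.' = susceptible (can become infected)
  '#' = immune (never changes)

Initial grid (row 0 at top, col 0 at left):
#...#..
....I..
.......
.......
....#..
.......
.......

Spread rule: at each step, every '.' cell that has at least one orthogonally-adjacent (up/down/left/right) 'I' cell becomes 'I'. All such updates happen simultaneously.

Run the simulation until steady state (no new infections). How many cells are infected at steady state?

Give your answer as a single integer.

Step 0 (initial): 1 infected
Step 1: +3 new -> 4 infected
Step 2: +7 new -> 11 infected
Step 3: +7 new -> 18 infected
Step 4: +7 new -> 25 infected
Step 5: +6 new -> 31 infected
Step 6: +7 new -> 38 infected
Step 7: +5 new -> 43 infected
Step 8: +2 new -> 45 infected
Step 9: +1 new -> 46 infected
Step 10: +0 new -> 46 infected

Answer: 46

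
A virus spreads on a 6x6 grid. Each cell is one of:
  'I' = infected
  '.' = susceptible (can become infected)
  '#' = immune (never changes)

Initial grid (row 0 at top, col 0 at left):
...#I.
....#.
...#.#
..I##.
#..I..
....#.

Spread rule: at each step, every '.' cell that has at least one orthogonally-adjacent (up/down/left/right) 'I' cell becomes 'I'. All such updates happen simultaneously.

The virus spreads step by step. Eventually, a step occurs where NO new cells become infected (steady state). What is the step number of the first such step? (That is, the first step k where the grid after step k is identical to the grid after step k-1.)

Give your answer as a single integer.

Answer: 6

Derivation:
Step 0 (initial): 3 infected
Step 1: +6 new -> 9 infected
Step 2: +7 new -> 16 infected
Step 3: +7 new -> 23 infected
Step 4: +3 new -> 26 infected
Step 5: +1 new -> 27 infected
Step 6: +0 new -> 27 infected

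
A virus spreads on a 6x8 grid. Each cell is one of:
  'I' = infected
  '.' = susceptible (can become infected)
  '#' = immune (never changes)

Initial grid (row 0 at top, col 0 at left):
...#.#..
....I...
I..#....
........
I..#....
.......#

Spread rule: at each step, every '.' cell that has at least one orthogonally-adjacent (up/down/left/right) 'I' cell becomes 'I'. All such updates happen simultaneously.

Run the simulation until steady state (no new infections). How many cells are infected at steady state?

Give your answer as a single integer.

Answer: 43

Derivation:
Step 0 (initial): 3 infected
Step 1: +9 new -> 12 infected
Step 2: +10 new -> 22 infected
Step 3: +10 new -> 32 infected
Step 4: +6 new -> 38 infected
Step 5: +3 new -> 41 infected
Step 6: +2 new -> 43 infected
Step 7: +0 new -> 43 infected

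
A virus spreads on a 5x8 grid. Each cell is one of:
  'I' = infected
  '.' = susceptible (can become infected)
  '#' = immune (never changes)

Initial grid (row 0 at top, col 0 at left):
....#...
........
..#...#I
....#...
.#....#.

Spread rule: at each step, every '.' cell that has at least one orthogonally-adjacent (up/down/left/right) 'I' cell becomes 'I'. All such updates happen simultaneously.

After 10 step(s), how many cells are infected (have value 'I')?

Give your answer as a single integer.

Answer: 33

Derivation:
Step 0 (initial): 1 infected
Step 1: +2 new -> 3 infected
Step 2: +4 new -> 7 infected
Step 3: +3 new -> 10 infected
Step 4: +4 new -> 14 infected
Step 5: +3 new -> 17 infected
Step 6: +4 new -> 21 infected
Step 7: +4 new -> 25 infected
Step 8: +4 new -> 29 infected
Step 9: +3 new -> 32 infected
Step 10: +1 new -> 33 infected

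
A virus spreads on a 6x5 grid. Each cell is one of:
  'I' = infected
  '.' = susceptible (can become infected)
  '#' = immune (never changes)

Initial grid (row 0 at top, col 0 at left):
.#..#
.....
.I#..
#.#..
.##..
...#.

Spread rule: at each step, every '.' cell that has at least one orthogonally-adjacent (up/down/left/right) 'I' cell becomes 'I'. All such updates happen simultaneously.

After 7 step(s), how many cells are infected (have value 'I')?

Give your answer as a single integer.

Step 0 (initial): 1 infected
Step 1: +3 new -> 4 infected
Step 2: +2 new -> 6 infected
Step 3: +3 new -> 9 infected
Step 4: +3 new -> 12 infected
Step 5: +2 new -> 14 infected
Step 6: +2 new -> 16 infected
Step 7: +1 new -> 17 infected

Answer: 17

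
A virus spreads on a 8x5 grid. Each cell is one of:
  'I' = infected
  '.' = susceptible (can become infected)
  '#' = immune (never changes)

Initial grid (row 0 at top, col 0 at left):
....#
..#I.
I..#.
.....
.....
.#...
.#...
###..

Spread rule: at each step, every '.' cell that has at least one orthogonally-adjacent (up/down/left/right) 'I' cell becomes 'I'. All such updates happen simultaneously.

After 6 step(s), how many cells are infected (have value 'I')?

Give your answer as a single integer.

Step 0 (initial): 2 infected
Step 1: +5 new -> 7 infected
Step 2: +7 new -> 14 infected
Step 3: +5 new -> 19 infected
Step 4: +4 new -> 23 infected
Step 5: +3 new -> 26 infected
Step 6: +3 new -> 29 infected

Answer: 29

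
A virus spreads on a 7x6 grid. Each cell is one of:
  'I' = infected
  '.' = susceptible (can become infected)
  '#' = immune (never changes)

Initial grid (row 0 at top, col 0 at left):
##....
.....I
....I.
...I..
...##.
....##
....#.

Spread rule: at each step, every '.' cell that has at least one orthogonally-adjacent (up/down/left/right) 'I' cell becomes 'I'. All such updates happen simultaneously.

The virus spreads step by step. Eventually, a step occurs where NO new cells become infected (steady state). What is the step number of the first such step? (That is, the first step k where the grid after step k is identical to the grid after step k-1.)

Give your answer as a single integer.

Answer: 7

Derivation:
Step 0 (initial): 3 infected
Step 1: +6 new -> 9 infected
Step 2: +6 new -> 15 infected
Step 3: +7 new -> 22 infected
Step 4: +7 new -> 29 infected
Step 5: +4 new -> 33 infected
Step 6: +1 new -> 34 infected
Step 7: +0 new -> 34 infected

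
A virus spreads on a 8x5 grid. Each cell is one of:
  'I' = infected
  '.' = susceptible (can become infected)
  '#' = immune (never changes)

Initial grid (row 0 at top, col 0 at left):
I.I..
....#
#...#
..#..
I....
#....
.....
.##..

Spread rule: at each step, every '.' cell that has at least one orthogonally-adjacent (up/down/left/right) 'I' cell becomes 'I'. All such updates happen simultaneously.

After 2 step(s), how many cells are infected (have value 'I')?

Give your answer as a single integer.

Step 0 (initial): 3 infected
Step 1: +6 new -> 9 infected
Step 2: +7 new -> 16 infected

Answer: 16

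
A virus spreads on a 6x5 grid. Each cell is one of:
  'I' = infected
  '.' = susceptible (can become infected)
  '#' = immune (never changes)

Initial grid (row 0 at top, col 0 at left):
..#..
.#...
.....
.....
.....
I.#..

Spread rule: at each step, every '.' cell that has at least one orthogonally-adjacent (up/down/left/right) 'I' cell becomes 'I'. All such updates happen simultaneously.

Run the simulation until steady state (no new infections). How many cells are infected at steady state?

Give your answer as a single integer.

Step 0 (initial): 1 infected
Step 1: +2 new -> 3 infected
Step 2: +2 new -> 5 infected
Step 3: +3 new -> 8 infected
Step 4: +4 new -> 12 infected
Step 5: +5 new -> 17 infected
Step 6: +5 new -> 22 infected
Step 7: +2 new -> 24 infected
Step 8: +2 new -> 26 infected
Step 9: +1 new -> 27 infected
Step 10: +0 new -> 27 infected

Answer: 27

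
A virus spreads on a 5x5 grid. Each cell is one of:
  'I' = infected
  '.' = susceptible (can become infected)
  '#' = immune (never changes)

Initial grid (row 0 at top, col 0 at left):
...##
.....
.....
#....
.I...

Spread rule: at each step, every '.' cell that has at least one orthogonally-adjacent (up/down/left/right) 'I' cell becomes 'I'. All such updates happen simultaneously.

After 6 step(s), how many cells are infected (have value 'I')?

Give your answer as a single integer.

Answer: 22

Derivation:
Step 0 (initial): 1 infected
Step 1: +3 new -> 4 infected
Step 2: +3 new -> 7 infected
Step 3: +5 new -> 12 infected
Step 4: +5 new -> 17 infected
Step 5: +4 new -> 21 infected
Step 6: +1 new -> 22 infected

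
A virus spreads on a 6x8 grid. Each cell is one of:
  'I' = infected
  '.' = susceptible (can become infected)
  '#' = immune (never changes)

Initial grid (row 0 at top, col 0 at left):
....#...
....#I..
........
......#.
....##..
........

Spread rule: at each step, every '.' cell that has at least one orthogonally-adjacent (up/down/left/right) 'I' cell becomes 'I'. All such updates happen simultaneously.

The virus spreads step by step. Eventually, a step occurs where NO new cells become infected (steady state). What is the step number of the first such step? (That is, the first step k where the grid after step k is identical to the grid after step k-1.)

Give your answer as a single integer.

Step 0 (initial): 1 infected
Step 1: +3 new -> 4 infected
Step 2: +5 new -> 9 infected
Step 3: +4 new -> 13 infected
Step 4: +4 new -> 17 infected
Step 5: +6 new -> 23 infected
Step 6: +8 new -> 31 infected
Step 7: +7 new -> 38 infected
Step 8: +4 new -> 42 infected
Step 9: +1 new -> 43 infected
Step 10: +0 new -> 43 infected

Answer: 10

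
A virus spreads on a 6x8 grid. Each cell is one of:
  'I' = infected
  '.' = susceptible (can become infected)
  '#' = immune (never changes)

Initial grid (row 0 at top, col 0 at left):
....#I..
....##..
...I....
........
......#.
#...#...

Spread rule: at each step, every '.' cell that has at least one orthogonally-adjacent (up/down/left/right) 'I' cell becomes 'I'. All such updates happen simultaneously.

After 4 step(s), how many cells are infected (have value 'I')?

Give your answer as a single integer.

Answer: 34

Derivation:
Step 0 (initial): 2 infected
Step 1: +5 new -> 7 infected
Step 2: +9 new -> 16 infected
Step 3: +10 new -> 26 infected
Step 4: +8 new -> 34 infected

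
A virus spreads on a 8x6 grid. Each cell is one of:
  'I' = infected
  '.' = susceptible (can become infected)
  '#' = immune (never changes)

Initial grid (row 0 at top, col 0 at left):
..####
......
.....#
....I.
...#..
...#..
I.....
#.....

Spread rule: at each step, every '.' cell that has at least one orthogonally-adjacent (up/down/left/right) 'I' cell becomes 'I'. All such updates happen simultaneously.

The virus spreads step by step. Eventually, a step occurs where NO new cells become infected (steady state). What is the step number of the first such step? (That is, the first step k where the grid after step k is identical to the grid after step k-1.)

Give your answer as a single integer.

Answer: 7

Derivation:
Step 0 (initial): 2 infected
Step 1: +6 new -> 8 infected
Step 2: +9 new -> 17 infected
Step 3: +12 new -> 29 infected
Step 4: +6 new -> 35 infected
Step 5: +3 new -> 38 infected
Step 6: +2 new -> 40 infected
Step 7: +0 new -> 40 infected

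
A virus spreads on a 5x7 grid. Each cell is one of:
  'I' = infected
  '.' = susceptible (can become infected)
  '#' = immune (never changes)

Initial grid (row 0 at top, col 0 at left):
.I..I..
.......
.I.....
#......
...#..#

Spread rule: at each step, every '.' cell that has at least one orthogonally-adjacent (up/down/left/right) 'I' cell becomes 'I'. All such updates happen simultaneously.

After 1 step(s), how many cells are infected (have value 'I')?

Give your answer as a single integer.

Step 0 (initial): 3 infected
Step 1: +9 new -> 12 infected

Answer: 12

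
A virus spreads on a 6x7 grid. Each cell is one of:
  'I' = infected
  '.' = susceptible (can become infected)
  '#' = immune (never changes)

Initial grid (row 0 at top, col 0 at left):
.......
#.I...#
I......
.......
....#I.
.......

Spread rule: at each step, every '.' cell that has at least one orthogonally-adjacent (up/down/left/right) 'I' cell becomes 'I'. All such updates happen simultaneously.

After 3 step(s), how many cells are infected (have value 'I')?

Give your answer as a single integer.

Answer: 34

Derivation:
Step 0 (initial): 3 infected
Step 1: +9 new -> 12 infected
Step 2: +12 new -> 24 infected
Step 3: +10 new -> 34 infected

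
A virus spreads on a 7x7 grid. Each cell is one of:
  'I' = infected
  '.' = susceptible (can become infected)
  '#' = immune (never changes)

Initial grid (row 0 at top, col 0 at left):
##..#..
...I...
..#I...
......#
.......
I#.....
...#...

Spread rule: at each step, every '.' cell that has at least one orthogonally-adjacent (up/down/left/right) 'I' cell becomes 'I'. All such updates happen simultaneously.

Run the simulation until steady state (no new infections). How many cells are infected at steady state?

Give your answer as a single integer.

Step 0 (initial): 3 infected
Step 1: +7 new -> 10 infected
Step 2: +10 new -> 20 infected
Step 3: +12 new -> 32 infected
Step 4: +4 new -> 36 infected
Step 5: +3 new -> 39 infected
Step 6: +2 new -> 41 infected
Step 7: +1 new -> 42 infected
Step 8: +0 new -> 42 infected

Answer: 42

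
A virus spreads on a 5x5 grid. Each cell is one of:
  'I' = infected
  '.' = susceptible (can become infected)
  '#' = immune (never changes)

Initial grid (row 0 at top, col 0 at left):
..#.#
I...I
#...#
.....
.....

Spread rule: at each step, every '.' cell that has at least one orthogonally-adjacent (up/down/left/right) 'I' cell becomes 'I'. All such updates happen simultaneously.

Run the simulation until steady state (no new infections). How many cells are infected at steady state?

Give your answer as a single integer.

Step 0 (initial): 2 infected
Step 1: +3 new -> 5 infected
Step 2: +5 new -> 10 infected
Step 3: +3 new -> 13 infected
Step 4: +5 new -> 18 infected
Step 5: +3 new -> 21 infected
Step 6: +0 new -> 21 infected

Answer: 21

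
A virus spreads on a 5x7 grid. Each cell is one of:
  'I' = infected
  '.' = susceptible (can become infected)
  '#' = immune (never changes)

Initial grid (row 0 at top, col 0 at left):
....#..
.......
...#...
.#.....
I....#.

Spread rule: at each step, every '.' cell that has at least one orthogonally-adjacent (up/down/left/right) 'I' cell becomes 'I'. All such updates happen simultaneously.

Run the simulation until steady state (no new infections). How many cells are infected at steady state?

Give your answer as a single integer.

Answer: 31

Derivation:
Step 0 (initial): 1 infected
Step 1: +2 new -> 3 infected
Step 2: +2 new -> 5 infected
Step 3: +4 new -> 9 infected
Step 4: +5 new -> 14 infected
Step 5: +3 new -> 17 infected
Step 6: +4 new -> 21 infected
Step 7: +4 new -> 25 infected
Step 8: +3 new -> 28 infected
Step 9: +2 new -> 30 infected
Step 10: +1 new -> 31 infected
Step 11: +0 new -> 31 infected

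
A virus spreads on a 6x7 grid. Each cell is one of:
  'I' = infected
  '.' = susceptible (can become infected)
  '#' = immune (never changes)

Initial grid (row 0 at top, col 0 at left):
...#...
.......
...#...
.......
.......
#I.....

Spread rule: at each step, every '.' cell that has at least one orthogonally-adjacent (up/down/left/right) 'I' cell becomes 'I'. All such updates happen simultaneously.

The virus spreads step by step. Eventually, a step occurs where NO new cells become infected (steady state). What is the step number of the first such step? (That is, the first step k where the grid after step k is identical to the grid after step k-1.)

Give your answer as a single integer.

Answer: 11

Derivation:
Step 0 (initial): 1 infected
Step 1: +2 new -> 3 infected
Step 2: +4 new -> 7 infected
Step 3: +5 new -> 12 infected
Step 4: +6 new -> 18 infected
Step 5: +6 new -> 24 infected
Step 6: +6 new -> 30 infected
Step 7: +3 new -> 33 infected
Step 8: +3 new -> 36 infected
Step 9: +2 new -> 38 infected
Step 10: +1 new -> 39 infected
Step 11: +0 new -> 39 infected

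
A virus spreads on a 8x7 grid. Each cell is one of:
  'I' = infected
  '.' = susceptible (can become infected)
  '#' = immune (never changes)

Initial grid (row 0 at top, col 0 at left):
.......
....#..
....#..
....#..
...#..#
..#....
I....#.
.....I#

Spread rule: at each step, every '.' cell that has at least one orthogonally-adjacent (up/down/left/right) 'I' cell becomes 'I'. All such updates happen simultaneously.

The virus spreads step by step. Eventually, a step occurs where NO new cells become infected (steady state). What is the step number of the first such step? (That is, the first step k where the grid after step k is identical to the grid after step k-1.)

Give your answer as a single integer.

Step 0 (initial): 2 infected
Step 1: +4 new -> 6 infected
Step 2: +6 new -> 12 infected
Step 3: +5 new -> 17 infected
Step 4: +6 new -> 23 infected
Step 5: +5 new -> 28 infected
Step 6: +6 new -> 34 infected
Step 7: +5 new -> 39 infected
Step 8: +4 new -> 43 infected
Step 9: +3 new -> 46 infected
Step 10: +2 new -> 48 infected
Step 11: +0 new -> 48 infected

Answer: 11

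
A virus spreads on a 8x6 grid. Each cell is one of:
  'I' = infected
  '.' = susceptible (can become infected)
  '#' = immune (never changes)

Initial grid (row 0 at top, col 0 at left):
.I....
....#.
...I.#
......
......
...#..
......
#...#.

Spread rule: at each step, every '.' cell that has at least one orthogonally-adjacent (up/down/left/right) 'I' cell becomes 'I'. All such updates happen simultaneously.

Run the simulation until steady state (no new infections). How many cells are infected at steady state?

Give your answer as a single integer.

Answer: 43

Derivation:
Step 0 (initial): 2 infected
Step 1: +7 new -> 9 infected
Step 2: +7 new -> 16 infected
Step 3: +6 new -> 22 infected
Step 4: +6 new -> 28 infected
Step 5: +6 new -> 34 infected
Step 6: +5 new -> 39 infected
Step 7: +4 new -> 43 infected
Step 8: +0 new -> 43 infected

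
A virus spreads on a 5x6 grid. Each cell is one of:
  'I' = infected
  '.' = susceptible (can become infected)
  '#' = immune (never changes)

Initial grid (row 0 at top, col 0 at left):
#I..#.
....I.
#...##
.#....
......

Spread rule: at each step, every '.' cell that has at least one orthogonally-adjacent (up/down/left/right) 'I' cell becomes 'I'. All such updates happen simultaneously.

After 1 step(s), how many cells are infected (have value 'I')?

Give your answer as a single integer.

Answer: 6

Derivation:
Step 0 (initial): 2 infected
Step 1: +4 new -> 6 infected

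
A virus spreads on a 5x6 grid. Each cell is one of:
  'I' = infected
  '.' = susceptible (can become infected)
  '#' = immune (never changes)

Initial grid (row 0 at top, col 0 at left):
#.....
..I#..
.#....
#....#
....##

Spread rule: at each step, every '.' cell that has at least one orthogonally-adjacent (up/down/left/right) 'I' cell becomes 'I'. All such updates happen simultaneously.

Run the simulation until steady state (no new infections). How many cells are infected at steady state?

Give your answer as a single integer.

Step 0 (initial): 1 infected
Step 1: +3 new -> 4 infected
Step 2: +5 new -> 9 infected
Step 3: +6 new -> 15 infected
Step 4: +6 new -> 21 infected
Step 5: +2 new -> 23 infected
Step 6: +0 new -> 23 infected

Answer: 23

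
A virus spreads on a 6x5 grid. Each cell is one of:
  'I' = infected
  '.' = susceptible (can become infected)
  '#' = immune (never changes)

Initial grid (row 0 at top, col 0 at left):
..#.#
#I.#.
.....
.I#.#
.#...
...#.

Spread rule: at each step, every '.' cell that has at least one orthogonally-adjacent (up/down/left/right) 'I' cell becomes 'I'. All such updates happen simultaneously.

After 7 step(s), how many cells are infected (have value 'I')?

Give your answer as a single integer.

Answer: 21

Derivation:
Step 0 (initial): 2 infected
Step 1: +4 new -> 6 infected
Step 2: +4 new -> 10 infected
Step 3: +2 new -> 12 infected
Step 4: +3 new -> 15 infected
Step 5: +3 new -> 18 infected
Step 6: +2 new -> 20 infected
Step 7: +1 new -> 21 infected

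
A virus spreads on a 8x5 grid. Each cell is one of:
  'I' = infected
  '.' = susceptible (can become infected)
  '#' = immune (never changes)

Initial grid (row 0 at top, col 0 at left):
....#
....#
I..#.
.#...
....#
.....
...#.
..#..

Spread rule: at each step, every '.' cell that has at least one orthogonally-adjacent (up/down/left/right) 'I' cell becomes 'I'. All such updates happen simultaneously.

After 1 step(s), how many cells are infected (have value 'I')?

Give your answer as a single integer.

Answer: 4

Derivation:
Step 0 (initial): 1 infected
Step 1: +3 new -> 4 infected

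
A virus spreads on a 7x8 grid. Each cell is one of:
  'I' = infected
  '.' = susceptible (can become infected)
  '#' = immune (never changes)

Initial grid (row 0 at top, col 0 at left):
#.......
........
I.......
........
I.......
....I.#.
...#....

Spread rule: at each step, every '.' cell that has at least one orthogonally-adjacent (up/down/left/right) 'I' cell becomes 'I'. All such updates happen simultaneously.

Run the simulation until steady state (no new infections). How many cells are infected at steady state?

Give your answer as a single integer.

Step 0 (initial): 3 infected
Step 1: +9 new -> 12 infected
Step 2: +11 new -> 23 infected
Step 3: +11 new -> 34 infected
Step 4: +7 new -> 41 infected
Step 5: +6 new -> 47 infected
Step 6: +3 new -> 50 infected
Step 7: +2 new -> 52 infected
Step 8: +1 new -> 53 infected
Step 9: +0 new -> 53 infected

Answer: 53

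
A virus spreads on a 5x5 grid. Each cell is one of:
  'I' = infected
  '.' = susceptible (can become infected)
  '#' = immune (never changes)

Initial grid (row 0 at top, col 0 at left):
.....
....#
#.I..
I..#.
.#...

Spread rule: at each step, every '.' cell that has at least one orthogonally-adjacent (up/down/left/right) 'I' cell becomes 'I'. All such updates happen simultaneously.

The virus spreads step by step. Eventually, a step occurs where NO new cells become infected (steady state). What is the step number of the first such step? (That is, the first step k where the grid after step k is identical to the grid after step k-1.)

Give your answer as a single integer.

Step 0 (initial): 2 infected
Step 1: +6 new -> 8 infected
Step 2: +5 new -> 13 infected
Step 3: +5 new -> 18 infected
Step 4: +3 new -> 21 infected
Step 5: +0 new -> 21 infected

Answer: 5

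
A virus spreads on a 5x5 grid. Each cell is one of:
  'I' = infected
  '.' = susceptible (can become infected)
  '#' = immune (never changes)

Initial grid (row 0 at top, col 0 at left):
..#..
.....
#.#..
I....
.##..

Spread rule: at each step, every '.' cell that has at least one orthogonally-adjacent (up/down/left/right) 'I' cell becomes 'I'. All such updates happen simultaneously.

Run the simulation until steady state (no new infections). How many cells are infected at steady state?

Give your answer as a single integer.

Step 0 (initial): 1 infected
Step 1: +2 new -> 3 infected
Step 2: +2 new -> 5 infected
Step 3: +2 new -> 7 infected
Step 4: +6 new -> 13 infected
Step 5: +4 new -> 17 infected
Step 6: +2 new -> 19 infected
Step 7: +1 new -> 20 infected
Step 8: +0 new -> 20 infected

Answer: 20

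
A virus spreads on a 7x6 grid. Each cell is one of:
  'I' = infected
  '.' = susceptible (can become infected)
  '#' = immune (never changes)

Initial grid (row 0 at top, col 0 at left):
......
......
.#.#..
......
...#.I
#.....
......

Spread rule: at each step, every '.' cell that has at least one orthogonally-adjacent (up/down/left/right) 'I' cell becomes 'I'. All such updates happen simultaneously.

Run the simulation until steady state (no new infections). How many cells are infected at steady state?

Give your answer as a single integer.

Step 0 (initial): 1 infected
Step 1: +3 new -> 4 infected
Step 2: +4 new -> 8 infected
Step 3: +5 new -> 13 infected
Step 4: +5 new -> 18 infected
Step 5: +7 new -> 25 infected
Step 6: +5 new -> 30 infected
Step 7: +5 new -> 35 infected
Step 8: +2 new -> 37 infected
Step 9: +1 new -> 38 infected
Step 10: +0 new -> 38 infected

Answer: 38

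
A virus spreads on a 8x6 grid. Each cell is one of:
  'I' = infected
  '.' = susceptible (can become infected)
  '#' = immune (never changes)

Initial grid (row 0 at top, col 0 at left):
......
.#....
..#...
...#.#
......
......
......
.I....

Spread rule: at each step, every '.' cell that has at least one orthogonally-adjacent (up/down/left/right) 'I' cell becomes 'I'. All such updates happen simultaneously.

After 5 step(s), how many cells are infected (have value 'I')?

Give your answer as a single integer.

Answer: 25

Derivation:
Step 0 (initial): 1 infected
Step 1: +3 new -> 4 infected
Step 2: +4 new -> 8 infected
Step 3: +5 new -> 13 infected
Step 4: +6 new -> 19 infected
Step 5: +6 new -> 25 infected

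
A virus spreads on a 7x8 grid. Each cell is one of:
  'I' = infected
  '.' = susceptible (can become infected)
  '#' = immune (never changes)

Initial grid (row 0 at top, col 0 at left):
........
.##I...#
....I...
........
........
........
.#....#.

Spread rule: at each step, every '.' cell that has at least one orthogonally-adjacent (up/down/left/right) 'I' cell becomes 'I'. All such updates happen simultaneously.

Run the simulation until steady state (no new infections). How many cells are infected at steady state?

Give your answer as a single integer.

Step 0 (initial): 2 infected
Step 1: +5 new -> 7 infected
Step 2: +8 new -> 15 infected
Step 3: +10 new -> 25 infected
Step 4: +10 new -> 35 infected
Step 5: +9 new -> 44 infected
Step 6: +4 new -> 48 infected
Step 7: +2 new -> 50 infected
Step 8: +1 new -> 51 infected
Step 9: +0 new -> 51 infected

Answer: 51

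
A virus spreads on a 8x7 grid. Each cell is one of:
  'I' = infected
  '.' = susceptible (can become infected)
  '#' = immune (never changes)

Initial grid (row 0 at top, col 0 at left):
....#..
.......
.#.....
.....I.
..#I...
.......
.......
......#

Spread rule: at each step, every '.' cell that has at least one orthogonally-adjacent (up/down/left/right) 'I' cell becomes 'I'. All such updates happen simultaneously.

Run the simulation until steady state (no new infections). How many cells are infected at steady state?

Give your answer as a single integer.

Step 0 (initial): 2 infected
Step 1: +7 new -> 9 infected
Step 2: +10 new -> 19 infected
Step 3: +12 new -> 31 infected
Step 4: +11 new -> 42 infected
Step 5: +6 new -> 48 infected
Step 6: +3 new -> 51 infected
Step 7: +1 new -> 52 infected
Step 8: +0 new -> 52 infected

Answer: 52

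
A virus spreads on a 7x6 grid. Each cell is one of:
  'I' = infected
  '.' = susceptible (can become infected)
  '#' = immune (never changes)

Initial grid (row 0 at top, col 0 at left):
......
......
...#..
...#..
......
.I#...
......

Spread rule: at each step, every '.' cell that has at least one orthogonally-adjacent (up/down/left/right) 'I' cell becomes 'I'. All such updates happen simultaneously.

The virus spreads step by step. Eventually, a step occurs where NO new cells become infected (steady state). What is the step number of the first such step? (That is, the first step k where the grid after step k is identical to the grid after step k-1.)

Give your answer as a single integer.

Answer: 10

Derivation:
Step 0 (initial): 1 infected
Step 1: +3 new -> 4 infected
Step 2: +5 new -> 9 infected
Step 3: +5 new -> 14 infected
Step 4: +6 new -> 20 infected
Step 5: +7 new -> 27 infected
Step 6: +6 new -> 33 infected
Step 7: +3 new -> 36 infected
Step 8: +2 new -> 38 infected
Step 9: +1 new -> 39 infected
Step 10: +0 new -> 39 infected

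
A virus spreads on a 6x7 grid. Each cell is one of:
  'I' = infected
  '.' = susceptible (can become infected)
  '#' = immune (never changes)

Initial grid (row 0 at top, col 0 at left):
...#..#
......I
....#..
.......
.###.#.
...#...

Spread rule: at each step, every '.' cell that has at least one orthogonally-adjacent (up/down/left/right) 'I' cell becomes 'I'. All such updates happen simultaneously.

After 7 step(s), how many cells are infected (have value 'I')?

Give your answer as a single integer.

Answer: 29

Derivation:
Step 0 (initial): 1 infected
Step 1: +2 new -> 3 infected
Step 2: +4 new -> 7 infected
Step 3: +4 new -> 11 infected
Step 4: +4 new -> 15 infected
Step 5: +6 new -> 21 infected
Step 6: +5 new -> 26 infected
Step 7: +3 new -> 29 infected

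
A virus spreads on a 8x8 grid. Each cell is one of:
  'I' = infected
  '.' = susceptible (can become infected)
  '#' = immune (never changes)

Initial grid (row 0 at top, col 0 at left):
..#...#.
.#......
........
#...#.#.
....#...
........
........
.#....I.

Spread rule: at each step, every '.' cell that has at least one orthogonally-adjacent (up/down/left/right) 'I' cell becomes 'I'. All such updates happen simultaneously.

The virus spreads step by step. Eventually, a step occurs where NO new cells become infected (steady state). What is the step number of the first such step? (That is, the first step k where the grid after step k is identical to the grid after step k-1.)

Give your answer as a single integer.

Answer: 15

Derivation:
Step 0 (initial): 1 infected
Step 1: +3 new -> 4 infected
Step 2: +4 new -> 8 infected
Step 3: +5 new -> 13 infected
Step 4: +5 new -> 18 infected
Step 5: +4 new -> 22 infected
Step 6: +5 new -> 27 infected
Step 7: +8 new -> 35 infected
Step 8: +9 new -> 44 infected
Step 9: +5 new -> 49 infected
Step 10: +3 new -> 52 infected
Step 11: +1 new -> 53 infected
Step 12: +1 new -> 54 infected
Step 13: +1 new -> 55 infected
Step 14: +1 new -> 56 infected
Step 15: +0 new -> 56 infected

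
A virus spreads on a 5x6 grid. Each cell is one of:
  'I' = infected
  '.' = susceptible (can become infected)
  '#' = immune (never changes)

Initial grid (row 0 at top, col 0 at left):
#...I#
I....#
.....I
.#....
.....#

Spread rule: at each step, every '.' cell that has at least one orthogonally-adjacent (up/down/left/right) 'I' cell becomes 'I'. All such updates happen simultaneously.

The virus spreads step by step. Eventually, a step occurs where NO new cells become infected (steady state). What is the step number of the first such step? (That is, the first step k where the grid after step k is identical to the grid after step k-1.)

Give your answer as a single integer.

Answer: 6

Derivation:
Step 0 (initial): 3 infected
Step 1: +6 new -> 9 infected
Step 2: +8 new -> 17 infected
Step 3: +4 new -> 21 infected
Step 4: +3 new -> 24 infected
Step 5: +1 new -> 25 infected
Step 6: +0 new -> 25 infected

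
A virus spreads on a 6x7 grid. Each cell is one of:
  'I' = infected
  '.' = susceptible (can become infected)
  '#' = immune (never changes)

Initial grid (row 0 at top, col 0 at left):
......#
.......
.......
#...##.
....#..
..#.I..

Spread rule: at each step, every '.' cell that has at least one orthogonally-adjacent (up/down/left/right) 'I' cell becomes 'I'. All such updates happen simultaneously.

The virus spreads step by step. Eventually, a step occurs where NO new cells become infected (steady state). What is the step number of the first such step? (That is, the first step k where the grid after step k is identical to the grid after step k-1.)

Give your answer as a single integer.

Answer: 10

Derivation:
Step 0 (initial): 1 infected
Step 1: +2 new -> 3 infected
Step 2: +3 new -> 6 infected
Step 3: +3 new -> 9 infected
Step 4: +4 new -> 13 infected
Step 5: +7 new -> 20 infected
Step 6: +7 new -> 27 infected
Step 7: +5 new -> 32 infected
Step 8: +3 new -> 35 infected
Step 9: +1 new -> 36 infected
Step 10: +0 new -> 36 infected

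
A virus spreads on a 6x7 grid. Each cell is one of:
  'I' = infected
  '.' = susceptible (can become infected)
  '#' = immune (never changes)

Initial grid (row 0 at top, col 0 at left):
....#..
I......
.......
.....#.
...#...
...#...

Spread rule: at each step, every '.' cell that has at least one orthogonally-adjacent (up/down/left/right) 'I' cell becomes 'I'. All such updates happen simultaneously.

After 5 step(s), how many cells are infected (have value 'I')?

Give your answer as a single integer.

Answer: 24

Derivation:
Step 0 (initial): 1 infected
Step 1: +3 new -> 4 infected
Step 2: +4 new -> 8 infected
Step 3: +5 new -> 13 infected
Step 4: +6 new -> 19 infected
Step 5: +5 new -> 24 infected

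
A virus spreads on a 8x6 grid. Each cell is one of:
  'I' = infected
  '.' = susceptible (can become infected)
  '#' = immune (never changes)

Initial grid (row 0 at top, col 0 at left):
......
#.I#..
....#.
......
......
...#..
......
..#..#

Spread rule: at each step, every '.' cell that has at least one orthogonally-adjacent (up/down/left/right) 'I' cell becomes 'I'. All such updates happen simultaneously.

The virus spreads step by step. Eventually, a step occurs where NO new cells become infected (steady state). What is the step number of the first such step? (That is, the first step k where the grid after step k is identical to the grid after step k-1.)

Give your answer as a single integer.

Answer: 9

Derivation:
Step 0 (initial): 1 infected
Step 1: +3 new -> 4 infected
Step 2: +5 new -> 9 infected
Step 3: +6 new -> 15 infected
Step 4: +7 new -> 22 infected
Step 5: +6 new -> 28 infected
Step 6: +6 new -> 34 infected
Step 7: +5 new -> 39 infected
Step 8: +3 new -> 42 infected
Step 9: +0 new -> 42 infected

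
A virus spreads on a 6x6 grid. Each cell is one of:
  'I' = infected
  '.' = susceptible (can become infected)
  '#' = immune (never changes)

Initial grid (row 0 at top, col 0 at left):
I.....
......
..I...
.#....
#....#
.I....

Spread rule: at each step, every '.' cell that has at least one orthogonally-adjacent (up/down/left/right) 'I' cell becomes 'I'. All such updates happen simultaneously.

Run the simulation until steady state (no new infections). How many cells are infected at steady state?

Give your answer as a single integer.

Answer: 33

Derivation:
Step 0 (initial): 3 infected
Step 1: +9 new -> 12 infected
Step 2: +8 new -> 20 infected
Step 3: +7 new -> 27 infected
Step 4: +5 new -> 32 infected
Step 5: +1 new -> 33 infected
Step 6: +0 new -> 33 infected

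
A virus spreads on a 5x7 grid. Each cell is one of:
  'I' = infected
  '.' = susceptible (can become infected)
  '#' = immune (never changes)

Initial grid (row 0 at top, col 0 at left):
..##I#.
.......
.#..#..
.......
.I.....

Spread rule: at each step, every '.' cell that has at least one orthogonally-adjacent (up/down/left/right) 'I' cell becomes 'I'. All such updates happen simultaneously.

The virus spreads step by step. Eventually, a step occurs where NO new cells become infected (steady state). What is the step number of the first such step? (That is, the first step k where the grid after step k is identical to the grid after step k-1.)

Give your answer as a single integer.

Step 0 (initial): 2 infected
Step 1: +4 new -> 6 infected
Step 2: +5 new -> 11 infected
Step 3: +8 new -> 19 infected
Step 4: +7 new -> 26 infected
Step 5: +4 new -> 30 infected
Step 6: +0 new -> 30 infected

Answer: 6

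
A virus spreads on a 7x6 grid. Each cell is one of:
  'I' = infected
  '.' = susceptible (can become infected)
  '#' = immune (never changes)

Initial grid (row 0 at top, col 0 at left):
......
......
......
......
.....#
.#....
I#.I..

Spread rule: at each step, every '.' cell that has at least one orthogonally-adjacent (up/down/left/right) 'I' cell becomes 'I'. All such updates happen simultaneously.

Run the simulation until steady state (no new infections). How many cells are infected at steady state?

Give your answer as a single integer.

Step 0 (initial): 2 infected
Step 1: +4 new -> 6 infected
Step 2: +5 new -> 11 infected
Step 3: +6 new -> 17 infected
Step 4: +5 new -> 22 infected
Step 5: +6 new -> 28 infected
Step 6: +6 new -> 34 infected
Step 7: +4 new -> 38 infected
Step 8: +1 new -> 39 infected
Step 9: +0 new -> 39 infected

Answer: 39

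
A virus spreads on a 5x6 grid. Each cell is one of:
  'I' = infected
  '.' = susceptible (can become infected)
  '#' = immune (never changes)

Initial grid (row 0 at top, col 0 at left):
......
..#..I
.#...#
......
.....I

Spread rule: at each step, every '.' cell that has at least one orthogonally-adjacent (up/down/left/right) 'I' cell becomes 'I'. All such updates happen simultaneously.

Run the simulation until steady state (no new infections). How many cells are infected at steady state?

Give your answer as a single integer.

Answer: 27

Derivation:
Step 0 (initial): 2 infected
Step 1: +4 new -> 6 infected
Step 2: +5 new -> 11 infected
Step 3: +4 new -> 15 infected
Step 4: +4 new -> 19 infected
Step 5: +3 new -> 22 infected
Step 6: +3 new -> 25 infected
Step 7: +2 new -> 27 infected
Step 8: +0 new -> 27 infected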